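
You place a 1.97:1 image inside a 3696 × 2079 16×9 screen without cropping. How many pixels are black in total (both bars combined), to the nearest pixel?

1.97:1 is wider than 16×9, so it spans the full width.
Content height = 3696 / 1.970 ≈ 1876.1421 px.
Black = 2079 − 1876.1421 = 202.8579 px.
Across the 3696-px span: 202.8579 × 3696 ≈ 749763 px.

749763 pixels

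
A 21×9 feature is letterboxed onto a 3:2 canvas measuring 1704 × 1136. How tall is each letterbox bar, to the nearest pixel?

203 px

21×9 is wider than 3:2, so it spans the full width.
That makes the image 730.29 px tall (1704 × 9/21).
1136 − 730.29 = 405.71 px of bars (202.86 each).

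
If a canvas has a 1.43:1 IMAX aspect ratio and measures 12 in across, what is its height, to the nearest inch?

Height = 12 / 1.430 = 8.39.

8 in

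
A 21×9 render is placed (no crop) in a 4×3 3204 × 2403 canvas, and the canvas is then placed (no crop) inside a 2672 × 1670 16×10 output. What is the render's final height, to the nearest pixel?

First fit — 21×9 into 3204×2403 spans the width: 3204.00 × 1373.14.
4×3 in 2672×1670: fills the height, so the intermediate becomes 2226.67 × 1670.00 — a scale of ×0.6950.
The render scales with it: height 1373.14 × 0.6950 ≈ 954.29.

954 px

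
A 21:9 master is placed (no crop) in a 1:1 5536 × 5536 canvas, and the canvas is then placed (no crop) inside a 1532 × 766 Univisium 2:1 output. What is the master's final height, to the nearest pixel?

First fit — 21:9 into 5536×5536 spans the width: 5536.00 × 2372.57.
Second fit — the 1:1 canvas into 1532×766 spans the height: 766.00 × 766.00 (×0.1384 from 5536×5536).
The master scales with it: height 2372.57 × 0.1384 ≈ 328.29.

328 px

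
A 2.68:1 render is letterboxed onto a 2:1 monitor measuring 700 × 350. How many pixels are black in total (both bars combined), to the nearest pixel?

2.68:1 is wider than 2:1, so it spans the full width.
That makes the image 261.1940 px tall (700 / 2.680).
Leftover height: 350 − 261.1940 = 88.8060 px.
Across the 700-px span: 88.8060 × 700 ≈ 62164 px.

62164 pixels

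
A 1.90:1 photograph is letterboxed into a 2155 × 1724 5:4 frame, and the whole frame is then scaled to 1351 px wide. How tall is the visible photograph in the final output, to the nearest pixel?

Fitted into 2155×1724, the photograph spans the width; its height is 2155 / 1.900 ≈ 1134.21 px.
Scaling 2155 → 1351 is ×0.6269, so the height becomes 1134.21 × 0.6269 ≈ 711.05 px.

711 px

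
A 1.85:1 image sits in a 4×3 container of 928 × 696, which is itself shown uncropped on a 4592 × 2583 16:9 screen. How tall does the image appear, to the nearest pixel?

Inside the 928×696 canvas the image is width-limited at 928.00 × 501.62.
The 4×3 canvas is height-limited in 4592×2583, giving 3444.00 × 2583.00; scale factor 3.7112.
The image scales with it: height 501.62 × 3.7112 ≈ 1861.62.

1862 px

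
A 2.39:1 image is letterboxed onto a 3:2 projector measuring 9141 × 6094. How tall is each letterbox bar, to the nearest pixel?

1135 px

Since 2.390 > 1.500, the image is width-limited.
Content height = 9141 / 2.390 ≈ 3824.69 px.
Leftover height: 6094 − 3824.69 = 2269.31 px → 1134.66 each side.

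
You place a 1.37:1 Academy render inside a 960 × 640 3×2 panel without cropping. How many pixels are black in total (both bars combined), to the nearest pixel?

53248 pixels

Since 1.370 < 1.500, the render is height-limited.
The render is 640 × 1.370 ≈ 876.8000 px wide.
Black = 960 − 876.8000 = 83.2000 px.
Across the 640-px span: 83.2000 × 640 ≈ 53248 px.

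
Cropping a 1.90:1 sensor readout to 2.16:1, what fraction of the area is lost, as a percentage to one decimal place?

12.0%

Going from 1.90:1 to 2.16:1 means cutting height while keeping width.
(1.900)/(2.160) ≈ 0.880 of the area survives, leaving 12.04% discarded.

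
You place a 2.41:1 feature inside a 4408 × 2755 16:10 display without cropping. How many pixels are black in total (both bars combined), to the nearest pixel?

2.41:1 is wider than 16:10, so it spans the full width.
The feature is 4408 / 2.410 ≈ 1829.0456 px tall.
Black = 2755 − 1829.0456 = 925.9544 px.
That's 925.9544 × 4408 ≈ 4081607 black pixels.

4081607 pixels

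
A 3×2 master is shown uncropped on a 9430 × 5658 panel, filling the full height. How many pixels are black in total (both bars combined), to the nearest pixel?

5335494 pixels

Content width = 5658 × 3/2 ≈ 8487.0000 px.
Black = 9430 − 8487.0000 = 943.0000 px.
Bar area = 943.0000 × 5658 ≈ 5335494 px.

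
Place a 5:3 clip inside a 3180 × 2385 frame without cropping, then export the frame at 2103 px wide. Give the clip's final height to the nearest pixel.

In the 3180×2385 frame the clip fills the width: height = 3180 × 3/5 ≈ 1908.00 px.
Scaling 3180 → 2103 is ×0.6613, so the height becomes 1908.00 × 0.6613 ≈ 1261.80 px.

1262 px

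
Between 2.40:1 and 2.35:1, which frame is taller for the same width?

2.35:1

2.4 and 2.35; 2.4 > 2.35. The smaller width-to-height ratio is the taller frame.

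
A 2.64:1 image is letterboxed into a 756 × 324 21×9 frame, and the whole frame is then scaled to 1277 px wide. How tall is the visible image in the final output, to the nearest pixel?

In the 756×324 frame the image fills the width: height = 756 / 2.640 ≈ 286.36 px.
The frame scales by 1277/756 = 1.6892; 286.36 × 1.6892 ≈ 483.71 px.

484 px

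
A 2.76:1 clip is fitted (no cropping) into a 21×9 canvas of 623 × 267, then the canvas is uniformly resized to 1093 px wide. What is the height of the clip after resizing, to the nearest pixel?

396 px

Fitted into 623×267, the clip spans the width; its height is 623 / 2.760 ≈ 225.72 px.
Resizing to 1093 px wide multiplies everything by 1.7544: 225.72 → 396.01 px.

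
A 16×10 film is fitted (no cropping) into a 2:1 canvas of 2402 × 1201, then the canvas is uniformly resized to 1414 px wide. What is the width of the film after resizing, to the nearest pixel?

1131 px

At 2402×1201 the film is height-limited, so width = 1201 × 16/10 ≈ 1921.60 px.
Resizing to 1414 px wide multiplies everything by 0.5887: 1921.60 → 1131.20 px.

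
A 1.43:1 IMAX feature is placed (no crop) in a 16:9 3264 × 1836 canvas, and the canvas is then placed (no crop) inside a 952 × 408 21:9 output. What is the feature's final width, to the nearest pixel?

583 px

1.43:1 IMAX in 3264×1836: fills the height, so the feature is 2625.48 × 1836.00.
Second fit — the 16:9 canvas into 952×408 spans the height: 725.33 × 408.00 (×0.2222 from 3264×1836).
The feature scales with it: width 2625.48 × 0.2222 ≈ 583.44.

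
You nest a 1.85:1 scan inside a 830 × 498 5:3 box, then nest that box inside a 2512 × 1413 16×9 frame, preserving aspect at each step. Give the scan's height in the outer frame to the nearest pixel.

1.85:1 in 830×498: fills the width, so the scan is 830.00 × 448.65.
Second fit — the 5:3 canvas into 2512×1413 spans the height: 2355.00 × 1413.00 (×2.8373 from 830×498).
The scan scales with it: height 448.65 × 2.8373 ≈ 1272.97.

1273 px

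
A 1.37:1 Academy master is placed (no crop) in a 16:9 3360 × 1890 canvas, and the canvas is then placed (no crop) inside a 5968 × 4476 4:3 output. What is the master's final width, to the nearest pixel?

4599 px

Inside the 3360×1890 canvas the master is height-limited at 2589.30 × 1890.00.
Second fit — the 16:9 canvas into 5968×4476 spans the width: 5968.00 × 3357.00 (×1.7762 from 3360×1890).
So the master's width is 2589.30 × 1.7762 ≈ 4599.09.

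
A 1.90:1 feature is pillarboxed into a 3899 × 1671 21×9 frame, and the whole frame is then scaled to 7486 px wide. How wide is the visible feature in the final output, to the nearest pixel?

6096 px

At 3899×1671 the feature is height-limited, so width = 1671 × 1.900 ≈ 3174.90 px.
Scaling 3899 → 7486 is ×1.9200, so the width becomes 3174.90 × 1.9200 ≈ 6095.74 px.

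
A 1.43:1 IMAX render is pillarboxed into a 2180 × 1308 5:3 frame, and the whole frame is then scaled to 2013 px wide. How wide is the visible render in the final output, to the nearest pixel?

In the 2180×1308 frame the render fills the height: width = 1308 × 1.430 ≈ 1870.44 px.
The frame scales by 2013/2180 = 0.9234; 1870.44 × 0.9234 ≈ 1727.15 px.

1727 px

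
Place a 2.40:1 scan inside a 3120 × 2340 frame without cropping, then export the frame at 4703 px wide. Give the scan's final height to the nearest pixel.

1960 px

At 3120×2340 the scan is width-limited, so height = 3120 / 2.400 ≈ 1300.00 px.
Scaling 3120 → 4703 is ×1.5074, so the height becomes 1300.00 × 1.5074 ≈ 1959.58 px.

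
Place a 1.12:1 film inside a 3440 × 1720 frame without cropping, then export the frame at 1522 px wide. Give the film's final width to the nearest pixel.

Fitted into 3440×1720, the film spans the height; its width is 1720 × 1.120 ≈ 1926.40 px.
Scaling 3440 → 1522 is ×0.4424, so the width becomes 1926.40 × 0.4424 ≈ 852.32 px.

852 px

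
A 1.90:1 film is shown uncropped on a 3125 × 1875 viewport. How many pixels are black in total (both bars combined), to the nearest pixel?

1.90:1 (1.900) > 5:3 (1.667), so the film fills the width.
That makes the image 1644.7368 px tall (3125 / 1.900).
1875 − 1644.7368 = 230.2632 px of bars.
Across the 3125-px span: 230.2632 × 3125 ≈ 719572 px.

719572 pixels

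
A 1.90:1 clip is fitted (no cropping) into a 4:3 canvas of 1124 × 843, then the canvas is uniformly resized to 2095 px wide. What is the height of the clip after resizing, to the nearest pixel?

Fitted into 1124×843, the clip spans the width; its height is 1124 / 1.900 ≈ 591.58 px.
The frame scales by 2095/1124 = 1.8639; 591.58 × 1.8639 ≈ 1102.63 px.

1103 px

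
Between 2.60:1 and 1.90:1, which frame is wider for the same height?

2.6 and 1.9; 2.6 > 1.9.

2.60:1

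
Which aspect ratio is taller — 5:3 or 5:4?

5:3 = 1.667 and 5:4 = 1.25; 1.667 > 1.25. The smaller width-to-height ratio is the taller frame.

5:4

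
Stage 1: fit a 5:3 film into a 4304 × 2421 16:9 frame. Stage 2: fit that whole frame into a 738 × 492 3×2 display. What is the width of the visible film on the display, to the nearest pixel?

5:3 in 4304×2421: fills the height, so the film is 4035.00 × 2421.00.
The 16:9 canvas is width-limited in 738×492, giving 738.00 × 415.12; scale factor 0.1715.
Applying the same ×0.1715: 4035.00 → 691.88.

692 px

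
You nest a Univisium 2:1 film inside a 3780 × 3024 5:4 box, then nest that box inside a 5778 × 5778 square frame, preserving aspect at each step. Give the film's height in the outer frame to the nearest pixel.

First fit — Univisium 2:1 into 3780×3024 spans the width: 3780.00 × 1890.00.
The 5:4 canvas is width-limited in 5778×5778, giving 5778.00 × 4622.40; scale factor 1.5286.
The film scales with it: height 1890.00 × 1.5286 ≈ 2889.00.

2889 px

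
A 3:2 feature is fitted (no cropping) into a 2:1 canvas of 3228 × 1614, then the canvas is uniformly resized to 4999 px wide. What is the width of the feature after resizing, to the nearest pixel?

3749 px

At 3228×1614 the feature is height-limited, so width = 1614 × 3/2 ≈ 2421.00 px.
Scaling 3228 → 4999 is ×1.5486, so the width becomes 2421.00 × 1.5486 ≈ 3749.25 px.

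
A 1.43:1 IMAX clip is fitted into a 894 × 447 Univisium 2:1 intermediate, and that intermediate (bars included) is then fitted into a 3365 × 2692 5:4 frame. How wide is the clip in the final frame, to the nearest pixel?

Inside the 894×447 canvas the clip is height-limited at 639.21 × 447.00.
Univisium 2:1 in 3365×2692: fills the width, so the intermediate becomes 3365.00 × 1682.50 — a scale of ×3.7640.
So the clip's width is 639.21 × 3.7640 ≈ 2405.97.

2406 px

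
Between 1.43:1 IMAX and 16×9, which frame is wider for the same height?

16×9

1.43 and 16×9 = 1.778; 1.778 > 1.43.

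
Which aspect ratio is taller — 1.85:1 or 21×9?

1.85:1

1.85 and 21×9 = 2.333; 2.333 > 1.85. The smaller width-to-height ratio is the taller frame.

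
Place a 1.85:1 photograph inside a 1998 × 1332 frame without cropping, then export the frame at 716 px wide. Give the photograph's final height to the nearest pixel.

387 px

Fitted into 1998×1332, the photograph spans the width; its height is 1998 / 1.850 ≈ 1080.00 px.
Scaling 1998 → 716 is ×0.3584, so the height becomes 1080.00 × 0.3584 ≈ 387.03 px.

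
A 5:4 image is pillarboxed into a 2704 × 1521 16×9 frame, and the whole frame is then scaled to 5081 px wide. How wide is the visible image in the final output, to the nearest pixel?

At 2704×1521 the image is height-limited, so width = 1521 × 5/4 ≈ 1901.25 px.
Resizing to 5081 px wide multiplies everything by 1.8791: 1901.25 → 3572.58 px.

3573 px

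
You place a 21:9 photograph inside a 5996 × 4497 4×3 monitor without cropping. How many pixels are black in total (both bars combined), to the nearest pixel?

21:9 is wider than 4×3, so it spans the full width.
The photograph is 5996 × 9/21 ≈ 2569.7143 px tall.
Black = 4497 − 2569.7143 = 1927.2857 px.
That's 1927.2857 × 5996 ≈ 11556005 black pixels.

11556005 pixels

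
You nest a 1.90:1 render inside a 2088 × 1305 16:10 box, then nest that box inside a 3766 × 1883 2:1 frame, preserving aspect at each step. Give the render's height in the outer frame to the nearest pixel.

1586 px

1.90:1 in 2088×1305: fills the width, so the render is 2088.00 × 1098.95.
16:10 in 3766×1883: fills the height, so the intermediate becomes 3012.80 × 1883.00 — a scale of ×1.4429.
Applying the same ×1.4429: 1098.95 → 1585.68.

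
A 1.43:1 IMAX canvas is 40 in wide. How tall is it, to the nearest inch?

40 / 1.430 = 27.97.

28 in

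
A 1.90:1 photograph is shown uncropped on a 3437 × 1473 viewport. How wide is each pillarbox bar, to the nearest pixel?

1.90:1 is narrower than 21:9, so it spans the full height.
Content width = 1473 × 1.900 ≈ 2798.70 px.
3437 − 2798.70 = 638.30 px of bars (319.15 each).

319 px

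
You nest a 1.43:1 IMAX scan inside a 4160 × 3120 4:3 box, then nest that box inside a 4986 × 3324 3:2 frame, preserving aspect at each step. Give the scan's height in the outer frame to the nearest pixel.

3099 px

First fit — 1.43:1 IMAX into 4160×3120 spans the width: 4160.00 × 2909.09.
The 4:3 canvas is height-limited in 4986×3324, giving 4432.00 × 3324.00; scale factor 1.0654.
The scan scales with it: height 2909.09 × 1.0654 ≈ 3099.30.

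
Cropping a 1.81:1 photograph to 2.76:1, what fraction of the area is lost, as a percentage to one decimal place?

Going from 1.81:1 to 2.76:1 means cutting height while keeping width.
Fraction kept = (1.810)/(2.760) ≈ 65.58%, so 34.42% is lost.

34.4%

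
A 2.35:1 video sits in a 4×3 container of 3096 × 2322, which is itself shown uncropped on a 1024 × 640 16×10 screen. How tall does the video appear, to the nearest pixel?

363 px

Inside the 3096×2322 canvas the video is width-limited at 3096.00 × 1317.45.
The 4×3 canvas is height-limited in 1024×640, giving 853.33 × 640.00; scale factor 0.2756.
So the video's height is 1317.45 × 0.2756 ≈ 363.12.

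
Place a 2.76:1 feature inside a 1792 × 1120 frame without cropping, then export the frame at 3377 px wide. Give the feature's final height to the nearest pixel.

In the 1792×1120 frame the feature fills the width: height = 1792 / 2.760 ≈ 649.28 px.
The frame scales by 3377/1792 = 1.8845; 649.28 × 1.8845 ≈ 1223.55 px.

1224 px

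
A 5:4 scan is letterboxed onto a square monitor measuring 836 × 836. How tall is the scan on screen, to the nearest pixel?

5:4 (1.250) > square (1.000), so the scan fills the width.
The scan is 836 × 4/5 ≈ 668.80 px tall.

669 px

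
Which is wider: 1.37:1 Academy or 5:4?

1.37:1 Academy

1.37 and 5:4 = 1.25; 1.37 > 1.25.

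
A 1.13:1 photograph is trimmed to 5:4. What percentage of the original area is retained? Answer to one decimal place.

90.4%

The width stays; only height is cut (since 5:4 is wider than 1.13:1).
(1.130)/(1.250) ≈ 0.904 of the area survives.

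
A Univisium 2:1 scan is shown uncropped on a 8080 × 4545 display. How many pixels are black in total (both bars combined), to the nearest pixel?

Univisium 2:1 (2.000) > 16×9 (1.778), so the scan fills the width.
That makes the image 4040.0000 px tall (8080 × 1/2).
Leftover height: 4545 − 4040.0000 = 505.0000 px.
That's 505.0000 × 8080 ≈ 4080400 black pixels.

4080400 pixels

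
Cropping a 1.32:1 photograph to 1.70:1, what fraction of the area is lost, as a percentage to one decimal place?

22.4%

Going from 1.32:1 to 1.70:1 means cutting height while keeping width.
Area ratio = (1.320)/(1.700) = 77.65%; the remaining 22.35% is cropped out.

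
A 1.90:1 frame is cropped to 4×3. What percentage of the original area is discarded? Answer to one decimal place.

The height stays; only width is cut (since 4×3 is narrower than 1.90:1).
Area ratio = (1.333)/(1.900) = 70.18%; the remaining 29.82% is cropped out.

29.8%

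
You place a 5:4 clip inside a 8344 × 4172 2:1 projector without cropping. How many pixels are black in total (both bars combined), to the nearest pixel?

5:4 (1.250) < 2:1 (2.000), so the clip fills the height.
The clip is 4172 × 5/4 ≈ 5215.0000 px wide.
Leftover width: 8344 − 5215.0000 = 3129.0000 px.
That's 3129.0000 × 4172 ≈ 13054188 black pixels.

13054188 pixels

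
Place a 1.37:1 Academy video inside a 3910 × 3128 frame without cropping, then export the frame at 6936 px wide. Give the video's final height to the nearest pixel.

Fitted into 3910×3128, the video spans the width; its height is 3910 / 1.370 ≈ 2854.01 px.
Scaling 3910 → 6936 is ×1.7739, so the height becomes 2854.01 × 1.7739 ≈ 5062.77 px.

5063 px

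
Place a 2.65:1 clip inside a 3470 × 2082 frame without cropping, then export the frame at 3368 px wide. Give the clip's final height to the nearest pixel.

1271 px

In the 3470×2082 frame the clip fills the width: height = 3470 / 2.650 ≈ 1309.43 px.
Resizing to 3368 px wide multiplies everything by 0.9706: 1309.43 → 1270.94 px.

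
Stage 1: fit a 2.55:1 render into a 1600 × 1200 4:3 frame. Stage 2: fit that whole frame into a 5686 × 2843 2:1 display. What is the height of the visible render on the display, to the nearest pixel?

2.55:1 in 1600×1200: fills the width, so the render is 1600.00 × 627.45.
The 4:3 canvas is height-limited in 5686×2843, giving 3790.67 × 2843.00; scale factor 2.3692.
So the render's height is 627.45 × 2.3692 ≈ 1486.54.

1487 px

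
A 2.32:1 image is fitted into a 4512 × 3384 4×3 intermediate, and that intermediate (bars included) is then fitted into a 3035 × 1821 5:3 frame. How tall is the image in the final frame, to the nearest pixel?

2.32:1 in 4512×3384: fills the width, so the image is 4512.00 × 1944.83.
Second fit — the 4×3 canvas into 3035×1821 spans the height: 2428.00 × 1821.00 (×0.5381 from 4512×3384).
The image scales with it: height 1944.83 × 0.5381 ≈ 1046.55.

1047 px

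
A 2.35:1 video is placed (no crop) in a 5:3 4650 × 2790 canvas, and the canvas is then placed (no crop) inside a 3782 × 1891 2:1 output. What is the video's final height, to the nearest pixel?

1341 px

First fit — 2.35:1 into 4650×2790 spans the width: 4650.00 × 1978.72.
The 5:3 canvas is height-limited in 3782×1891, giving 3151.67 × 1891.00; scale factor 0.6778.
Applying the same ×0.6778: 1978.72 → 1341.13.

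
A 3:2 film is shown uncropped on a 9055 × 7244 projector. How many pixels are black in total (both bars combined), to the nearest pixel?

10932403 pixels

3:2 is wider than 5:4, so it spans the full width.
Content height = 9055 × 2/3 ≈ 6036.6667 px.
7244 − 6036.6667 = 1207.3333 px of bars.
Bar area = 1207.3333 × 9055 ≈ 10932403 px.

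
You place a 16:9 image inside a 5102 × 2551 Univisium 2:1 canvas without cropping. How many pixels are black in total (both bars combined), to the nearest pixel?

Since 1.778 < 2.000, the image is height-limited.
The image is 2551 × 16/9 ≈ 4535.1111 px wide.
5102 − 4535.1111 = 566.8889 px of bars.
Bar area = 566.8889 × 2551 ≈ 1446134 px.

1446134 pixels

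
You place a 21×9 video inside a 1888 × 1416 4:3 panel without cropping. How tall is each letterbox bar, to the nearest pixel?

303 px

21×9 is wider than 4:3, so it spans the full width.
That makes the image 809.14 px tall (1888 × 9/21).
1416 − 809.14 = 606.86 px of bars (303.43 each).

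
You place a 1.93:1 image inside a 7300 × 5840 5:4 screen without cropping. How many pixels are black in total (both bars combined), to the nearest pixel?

1.93:1 is wider than 5:4, so it spans the full width.
The image is 7300 / 1.930 ≈ 3782.3834 px tall.
Black = 5840 − 3782.3834 = 2057.6166 px.
That's 2057.6166 × 7300 ≈ 15020601 black pixels.

15020601 pixels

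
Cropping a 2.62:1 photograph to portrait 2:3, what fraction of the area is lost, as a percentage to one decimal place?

The height stays; only width is cut (since portrait 2:3 is narrower than 2.62:1).
Area ratio = (0.667)/(2.620) = 25.45%; the remaining 74.55% is cropped out.

74.6%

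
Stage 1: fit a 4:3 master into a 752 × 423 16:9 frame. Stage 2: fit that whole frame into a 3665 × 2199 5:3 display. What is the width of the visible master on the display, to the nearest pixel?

4:3 in 752×423: fills the height, so the master is 564.00 × 423.00.
16:9 in 3665×2199: fills the width, so the intermediate becomes 3665.00 × 2061.56 — a scale of ×4.8737.
The master scales with it: width 564.00 × 4.8737 ≈ 2748.75.

2749 px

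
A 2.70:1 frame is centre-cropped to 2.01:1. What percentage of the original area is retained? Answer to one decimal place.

The height stays; only width is cut (since 2.01:1 is narrower than 2.70:1).
Area ratio = (2.010)/(2.700) = 74.44% retained.

74.4%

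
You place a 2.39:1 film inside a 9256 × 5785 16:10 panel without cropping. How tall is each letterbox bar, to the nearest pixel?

956 px

Since 2.390 > 1.600, the film is width-limited.
That makes the image 3872.80 px tall (9256 / 2.390).
Black = 5785 − 3872.80 = 1912.20 px, or 956.10 per bar.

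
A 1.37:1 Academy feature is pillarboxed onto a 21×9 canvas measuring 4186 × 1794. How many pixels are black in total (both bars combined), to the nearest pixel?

1.37:1 Academy (1.370) < 21×9 (2.333), so the feature fills the height.
The feature is 1794 × 1.370 ≈ 2457.7800 px wide.
Leftover width: 4186 − 2457.7800 = 1728.2200 px.
Across the 1794-px span: 1728.2200 × 1794 ≈ 3100427 px.

3100427 pixels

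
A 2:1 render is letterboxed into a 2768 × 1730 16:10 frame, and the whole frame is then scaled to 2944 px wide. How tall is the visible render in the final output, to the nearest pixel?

1472 px

Fitted into 2768×1730, the render spans the width; its height is 2768 × 1/2 ≈ 1384.00 px.
Resizing to 2944 px wide multiplies everything by 1.0636: 1384.00 → 1472.00 px.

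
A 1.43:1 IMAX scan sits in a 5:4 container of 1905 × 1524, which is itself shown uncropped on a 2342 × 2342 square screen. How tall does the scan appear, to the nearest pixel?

1.43:1 IMAX in 1905×1524: fills the width, so the scan is 1905.00 × 1332.17.
5:4 in 2342×2342: fills the width, so the intermediate becomes 2342.00 × 1873.60 — a scale of ×1.2294.
Applying the same ×1.2294: 1332.17 → 1637.76.

1638 px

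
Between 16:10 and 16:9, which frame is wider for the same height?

16:10 = 1.6 and 16:9 = 1.778; 1.778 > 1.6.

16:9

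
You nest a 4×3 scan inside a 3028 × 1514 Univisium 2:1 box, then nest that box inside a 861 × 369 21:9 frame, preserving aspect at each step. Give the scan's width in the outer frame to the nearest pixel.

492 px

4×3 in 3028×1514: fills the height, so the scan is 2018.67 × 1514.00.
The Univisium 2:1 canvas is height-limited in 861×369, giving 738.00 × 369.00; scale factor 0.2437.
The scan scales with it: width 2018.67 × 0.2437 ≈ 492.00.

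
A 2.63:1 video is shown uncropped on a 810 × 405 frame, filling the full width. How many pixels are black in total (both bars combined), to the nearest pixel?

78582 pixels

Content height = 810 / 2.630 ≈ 307.9848 px.
Leftover height: 405 − 307.9848 = 97.0152 px.
That's 97.0152 × 810 ≈ 78582 black pixels.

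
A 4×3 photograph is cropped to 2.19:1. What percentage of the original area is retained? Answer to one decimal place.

60.9%

2.19:1 is wider than 4×3, so the crop keeps the full width and trims the height.
Area ratio = (1.333)/(2.190) = 60.88% retained.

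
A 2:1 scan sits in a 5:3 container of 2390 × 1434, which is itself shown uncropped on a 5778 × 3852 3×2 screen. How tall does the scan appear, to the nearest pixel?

Inside the 2390×1434 canvas the scan is width-limited at 2390.00 × 1195.00.
The 5:3 canvas is width-limited in 5778×3852, giving 5778.00 × 3466.80; scale factor 2.4176.
So the scan's height is 1195.00 × 2.4176 ≈ 2889.00.

2889 px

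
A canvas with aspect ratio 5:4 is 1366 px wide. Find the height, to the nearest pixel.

1093 px

At 5:4, 1366·4/5 ≈ 1092.80.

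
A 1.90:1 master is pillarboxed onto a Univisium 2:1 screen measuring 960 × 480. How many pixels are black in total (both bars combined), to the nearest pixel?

23040 pixels

1.90:1 is narrower than Univisium 2:1, so it spans the full height.
That makes the image 912.0000 px wide (480 × 1.900).
960 − 912.0000 = 48.0000 px of bars.
Bar area = 48.0000 × 480 ≈ 23040 px.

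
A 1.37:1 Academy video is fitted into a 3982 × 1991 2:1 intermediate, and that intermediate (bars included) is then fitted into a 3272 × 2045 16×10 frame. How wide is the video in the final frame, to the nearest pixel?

First fit — 1.37:1 Academy into 3982×1991 spans the height: 2727.67 × 1991.00.
The 2:1 canvas is width-limited in 3272×2045, giving 3272.00 × 1636.00; scale factor 0.8217.
Applying the same ×0.8217: 2727.67 → 2241.32.

2241 px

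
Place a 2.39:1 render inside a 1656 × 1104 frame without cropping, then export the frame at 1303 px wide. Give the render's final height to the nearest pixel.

Fitted into 1656×1104, the render spans the width; its height is 1656 / 2.390 ≈ 692.89 px.
Resizing to 1303 px wide multiplies everything by 0.7868: 692.89 → 545.19 px.

545 px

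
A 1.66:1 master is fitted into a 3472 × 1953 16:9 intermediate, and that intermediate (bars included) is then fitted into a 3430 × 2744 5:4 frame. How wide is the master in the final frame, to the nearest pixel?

First fit — 1.66:1 into 3472×1953 spans the height: 3241.98 × 1953.00.
The 16:9 canvas is width-limited in 3430×2744, giving 3430.00 × 1929.38; scale factor 0.9879.
The master scales with it: width 3241.98 × 0.9879 ≈ 3202.76.

3203 px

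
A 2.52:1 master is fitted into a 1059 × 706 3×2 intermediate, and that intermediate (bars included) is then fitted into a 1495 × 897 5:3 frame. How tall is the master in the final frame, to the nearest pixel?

2.52:1 in 1059×706: fills the width, so the master is 1059.00 × 420.24.
Second fit — the 3×2 canvas into 1495×897 spans the height: 1345.50 × 897.00 (×1.2705 from 1059×706).
The master scales with it: height 420.24 × 1.2705 ≈ 533.93.

534 px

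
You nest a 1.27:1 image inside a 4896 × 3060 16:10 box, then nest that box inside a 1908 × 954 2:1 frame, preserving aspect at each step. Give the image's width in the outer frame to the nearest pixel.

1212 px

First fit — 1.27:1 into 4896×3060 spans the height: 3886.20 × 3060.00.
The 16:10 canvas is height-limited in 1908×954, giving 1526.40 × 954.00; scale factor 0.3118.
So the image's width is 3886.20 × 0.3118 ≈ 1211.58.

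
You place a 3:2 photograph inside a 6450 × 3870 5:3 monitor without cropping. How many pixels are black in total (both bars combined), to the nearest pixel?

3:2 is narrower than 5:3, so it spans the full height.
Content width = 3870 × 3/2 ≈ 5805.0000 px.
Black = 6450 − 5805.0000 = 645.0000 px.
Across the 3870-px span: 645.0000 × 3870 ≈ 2496150 px.

2496150 pixels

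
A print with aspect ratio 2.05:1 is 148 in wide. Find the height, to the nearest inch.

Height = 148 / 2.050 = 72.20.

72 in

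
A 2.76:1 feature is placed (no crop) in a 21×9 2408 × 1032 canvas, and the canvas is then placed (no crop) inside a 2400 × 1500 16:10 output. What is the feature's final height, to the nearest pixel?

870 px

2.76:1 in 2408×1032: fills the width, so the feature is 2408.00 × 872.46.
Second fit — the 21×9 canvas into 2400×1500 spans the width: 2400.00 × 1028.57 (×0.9967 from 2408×1032).
So the feature's height is 872.46 × 0.9967 ≈ 869.57.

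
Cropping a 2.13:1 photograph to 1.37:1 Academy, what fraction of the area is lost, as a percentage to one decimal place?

1.37:1 Academy is narrower than 2.13:1, so the crop keeps the full height and trims the width.
(1.370)/(2.130) ≈ 0.643 of the area survives, leaving 35.68% discarded.

35.7%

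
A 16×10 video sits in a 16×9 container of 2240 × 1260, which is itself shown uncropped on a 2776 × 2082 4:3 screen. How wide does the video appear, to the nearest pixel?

Inside the 2240×1260 canvas the video is height-limited at 2016.00 × 1260.00.
16×9 in 2776×2082: fills the width, so the intermediate becomes 2776.00 × 1561.50 — a scale of ×1.2393.
So the video's width is 2016.00 × 1.2393 ≈ 2498.40.

2498 px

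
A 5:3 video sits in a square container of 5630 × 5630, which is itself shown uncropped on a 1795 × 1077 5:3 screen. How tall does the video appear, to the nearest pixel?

Inside the 5630×5630 canvas the video is width-limited at 5630.00 × 3378.00.
The square canvas is height-limited in 1795×1077, giving 1077.00 × 1077.00; scale factor 0.1913.
So the video's height is 3378.00 × 0.1913 ≈ 646.20.

646 px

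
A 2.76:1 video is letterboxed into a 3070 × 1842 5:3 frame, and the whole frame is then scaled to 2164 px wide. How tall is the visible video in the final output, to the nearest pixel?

In the 3070×1842 frame the video fills the width: height = 3070 / 2.760 ≈ 1112.32 px.
The frame scales by 2164/3070 = 0.7049; 1112.32 × 0.7049 ≈ 784.06 px.

784 px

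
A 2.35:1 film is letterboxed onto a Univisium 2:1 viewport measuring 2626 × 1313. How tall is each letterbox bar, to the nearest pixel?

Since 2.350 > 2.000, the film is width-limited.
Content height = 2626 / 2.350 ≈ 1117.45 px.
Leftover height: 1313 − 1117.45 = 195.55 px → 97.78 each side.

98 px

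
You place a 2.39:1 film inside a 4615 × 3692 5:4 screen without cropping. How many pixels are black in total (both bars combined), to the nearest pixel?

2.39:1 (2.390) > 5:4 (1.250), so the film fills the width.
Content height = 4615 / 2.390 ≈ 1930.9623 px.
3692 − 1930.9623 = 1761.0377 px of bars.
Bar area = 1761.0377 × 4615 ≈ 8127189 px.

8127189 pixels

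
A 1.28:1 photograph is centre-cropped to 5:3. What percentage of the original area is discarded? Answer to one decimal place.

Going from 1.28:1 to 5:3 means cutting height while keeping width.
Fraction kept = (1.280)/(1.667) ≈ 76.80%, so 23.20% is lost.

23.2%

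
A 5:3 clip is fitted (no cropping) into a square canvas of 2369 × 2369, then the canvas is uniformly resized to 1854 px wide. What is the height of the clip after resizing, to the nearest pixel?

At 2369×2369 the clip is width-limited, so height = 2369 × 3/5 ≈ 1421.40 px.
The frame scales by 1854/2369 = 0.7826; 1421.40 × 0.7826 ≈ 1112.40 px.

1112 px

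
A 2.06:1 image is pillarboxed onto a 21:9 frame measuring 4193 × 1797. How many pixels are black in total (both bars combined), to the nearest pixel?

2.06:1 (2.060) < 21:9 (2.333), so the image fills the height.
Content width = 1797 × 2.060 ≈ 3701.8200 px.
4193 − 3701.8200 = 491.1800 px of bars.
That's 491.1800 × 1797 ≈ 882650 black pixels.

882650 pixels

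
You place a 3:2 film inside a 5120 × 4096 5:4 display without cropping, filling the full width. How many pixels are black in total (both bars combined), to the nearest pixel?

Content height = 5120 × 2/3 ≈ 3413.3333 px.
Black = 4096 − 3413.3333 = 682.6667 px.
That's 682.6667 × 5120 ≈ 3495253 black pixels.

3495253 pixels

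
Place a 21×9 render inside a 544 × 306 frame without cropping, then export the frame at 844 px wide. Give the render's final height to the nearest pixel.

362 px

At 544×306 the render is width-limited, so height = 544 × 9/21 ≈ 233.14 px.
Scaling 544 → 844 is ×1.5515, so the height becomes 233.14 × 1.5515 ≈ 361.71 px.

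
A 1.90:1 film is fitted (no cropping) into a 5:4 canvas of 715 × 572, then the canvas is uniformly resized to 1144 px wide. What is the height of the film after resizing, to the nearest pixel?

602 px

Fitted into 715×572, the film spans the width; its height is 715 / 1.900 ≈ 376.32 px.
Resizing to 1144 px wide multiplies everything by 1.6000: 376.32 → 602.11 px.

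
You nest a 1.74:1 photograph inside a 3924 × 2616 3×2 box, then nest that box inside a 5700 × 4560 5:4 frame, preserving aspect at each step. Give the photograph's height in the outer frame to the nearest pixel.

1.74:1 in 3924×2616: fills the width, so the photograph is 3924.00 × 2255.17.
The 3×2 canvas is width-limited in 5700×4560, giving 5700.00 × 3800.00; scale factor 1.4526.
So the photograph's height is 2255.17 × 1.4526 ≈ 3275.86.

3276 px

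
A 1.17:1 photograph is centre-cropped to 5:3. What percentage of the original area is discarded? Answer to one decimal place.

Going from 1.17:1 to 5:3 means cutting height while keeping width.
Area ratio = (1.170)/(1.667) = 70.20%; the remaining 29.80% is cropped out.

29.8%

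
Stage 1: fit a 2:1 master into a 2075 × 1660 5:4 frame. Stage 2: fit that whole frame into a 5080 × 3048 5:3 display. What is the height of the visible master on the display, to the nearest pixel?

Inside the 2075×1660 canvas the master is width-limited at 2075.00 × 1037.50.
Second fit — the 5:4 canvas into 5080×3048 spans the height: 3810.00 × 3048.00 (×1.8361 from 2075×1660).
Applying the same ×1.8361: 1037.50 → 1905.00.

1905 px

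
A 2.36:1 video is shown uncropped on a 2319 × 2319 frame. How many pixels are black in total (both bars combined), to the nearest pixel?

2.36:1 (2.360) > square (1.000), so the video fills the width.
That makes the image 982.6271 px tall (2319 / 2.360).
Black = 2319 − 982.6271 = 1336.3729 px.
That's 1336.3729 × 2319 ≈ 3099049 black pixels.

3099049 pixels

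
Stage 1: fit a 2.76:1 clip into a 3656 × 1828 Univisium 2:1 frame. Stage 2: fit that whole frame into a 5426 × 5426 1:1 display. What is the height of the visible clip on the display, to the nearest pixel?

Inside the 3656×1828 canvas the clip is width-limited at 3656.00 × 1324.64.
Second fit — the Univisium 2:1 canvas into 5426×5426 spans the width: 5426.00 × 2713.00 (×1.4841 from 3656×1828).
The clip scales with it: height 1324.64 × 1.4841 ≈ 1965.94.

1966 px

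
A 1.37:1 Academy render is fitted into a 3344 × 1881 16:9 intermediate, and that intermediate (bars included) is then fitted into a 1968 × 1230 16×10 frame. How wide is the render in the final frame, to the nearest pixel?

1.37:1 Academy in 3344×1881: fills the height, so the render is 2576.97 × 1881.00.
16:9 in 1968×1230: fills the width, so the intermediate becomes 1968.00 × 1107.00 — a scale of ×0.5885.
The render scales with it: width 2576.97 × 0.5885 ≈ 1516.59.

1517 px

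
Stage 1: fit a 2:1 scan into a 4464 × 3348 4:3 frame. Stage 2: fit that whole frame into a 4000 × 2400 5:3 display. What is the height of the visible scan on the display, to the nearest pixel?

1600 px

First fit — 2:1 into 4464×3348 spans the width: 4464.00 × 2232.00.
The 4:3 canvas is height-limited in 4000×2400, giving 3200.00 × 2400.00; scale factor 0.7168.
So the scan's height is 2232.00 × 0.7168 ≈ 1600.00.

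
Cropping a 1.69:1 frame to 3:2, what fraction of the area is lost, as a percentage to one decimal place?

11.2%

Going from 1.69:1 to 3:2 means cutting width while keeping height.
Fraction kept = (1.500)/(1.690) ≈ 88.76%, so 11.24% is lost.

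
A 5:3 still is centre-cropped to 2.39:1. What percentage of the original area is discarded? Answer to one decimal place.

30.3%

Going from 5:3 to 2.39:1 means cutting height while keeping width.
Area ratio = (1.667)/(2.390) = 69.74%; the remaining 30.26% is cropped out.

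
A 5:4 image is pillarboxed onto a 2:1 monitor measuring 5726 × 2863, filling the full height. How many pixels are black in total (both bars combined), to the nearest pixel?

6147577 pixels

That makes the image 3578.7500 px wide (2863 × 5/4).
Black = 5726 − 3578.7500 = 2147.2500 px.
That's 2147.2500 × 2863 ≈ 6147577 black pixels.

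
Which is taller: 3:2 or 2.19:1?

3:2

3:2 = 1.5 and 2.19; 2.19 > 1.5. The smaller width-to-height ratio is the taller frame.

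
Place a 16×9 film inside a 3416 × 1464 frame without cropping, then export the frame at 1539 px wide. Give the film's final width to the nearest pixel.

1173 px

At 3416×1464 the film is height-limited, so width = 1464 × 16/9 ≈ 2602.67 px.
The frame scales by 1539/3416 = 0.4505; 2602.67 × 0.4505 ≈ 1172.57 px.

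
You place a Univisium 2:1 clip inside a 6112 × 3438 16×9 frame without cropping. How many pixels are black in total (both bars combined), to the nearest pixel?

Univisium 2:1 (2.000) > 16×9 (1.778), so the clip fills the width.
Content height = 6112 × 1/2 ≈ 3056.0000 px.
3438 − 3056.0000 = 382.0000 px of bars.
Bar area = 382.0000 × 6112 ≈ 2334784 px.

2334784 pixels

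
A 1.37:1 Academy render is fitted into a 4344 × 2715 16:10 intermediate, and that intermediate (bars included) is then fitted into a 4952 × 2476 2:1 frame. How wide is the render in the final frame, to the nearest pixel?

3392 px

First fit — 1.37:1 Academy into 4344×2715 spans the height: 3719.55 × 2715.00.
Second fit — the 16:10 canvas into 4952×2476 spans the height: 3961.60 × 2476.00 (×0.9120 from 4344×2715).
The render scales with it: width 3719.55 × 0.9120 ≈ 3392.12.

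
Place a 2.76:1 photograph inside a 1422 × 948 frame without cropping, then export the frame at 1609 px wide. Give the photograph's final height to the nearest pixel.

583 px

In the 1422×948 frame the photograph fills the width: height = 1422 / 2.760 ≈ 515.22 px.
Scaling 1422 → 1609 is ×1.1315, so the height becomes 515.22 × 1.1315 ≈ 582.97 px.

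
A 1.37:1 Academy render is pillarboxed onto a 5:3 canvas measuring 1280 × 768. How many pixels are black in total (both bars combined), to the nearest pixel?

1.37:1 Academy (1.370) < 5:3 (1.667), so the render fills the height.
That makes the image 1052.1600 px wide (768 × 1.370).
Black = 1280 − 1052.1600 = 227.8400 px.
Bar area = 227.8400 × 768 ≈ 174981 px.

174981 pixels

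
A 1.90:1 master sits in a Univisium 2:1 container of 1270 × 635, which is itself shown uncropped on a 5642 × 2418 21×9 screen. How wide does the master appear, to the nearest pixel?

4594 px

Inside the 1270×635 canvas the master is height-limited at 1206.50 × 635.00.
Second fit — the Univisium 2:1 canvas into 5642×2418 spans the height: 4836.00 × 2418.00 (×3.8079 from 1270×635).
So the master's width is 1206.50 × 3.8079 ≈ 4594.20.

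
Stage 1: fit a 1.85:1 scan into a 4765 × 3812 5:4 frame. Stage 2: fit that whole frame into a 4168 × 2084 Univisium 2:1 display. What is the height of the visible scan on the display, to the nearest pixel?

Inside the 4765×3812 canvas the scan is width-limited at 4765.00 × 2575.68.
5:4 in 4168×2084: fills the height, so the intermediate becomes 2605.00 × 2084.00 — a scale of ×0.5467.
Applying the same ×0.5467: 2575.68 → 1408.11.

1408 px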